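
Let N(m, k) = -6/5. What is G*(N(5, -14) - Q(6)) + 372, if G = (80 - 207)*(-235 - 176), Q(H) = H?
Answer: -1877232/5 ≈ -3.7545e+5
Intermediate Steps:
N(m, k) = -6/5 (N(m, k) = -6*⅕ = -6/5)
G = 52197 (G = -127*(-411) = 52197)
G*(N(5, -14) - Q(6)) + 372 = 52197*(-6/5 - 1*6) + 372 = 52197*(-6/5 - 6) + 372 = 52197*(-36/5) + 372 = -1879092/5 + 372 = -1877232/5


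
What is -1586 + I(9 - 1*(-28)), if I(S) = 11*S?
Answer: -1179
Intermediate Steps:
-1586 + I(9 - 1*(-28)) = -1586 + 11*(9 - 1*(-28)) = -1586 + 11*(9 + 28) = -1586 + 11*37 = -1586 + 407 = -1179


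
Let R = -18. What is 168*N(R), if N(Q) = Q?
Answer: -3024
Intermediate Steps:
168*N(R) = 168*(-18) = -3024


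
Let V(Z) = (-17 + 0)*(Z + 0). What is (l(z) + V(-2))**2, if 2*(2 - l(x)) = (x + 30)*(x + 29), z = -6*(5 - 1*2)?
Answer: 900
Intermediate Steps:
V(Z) = -17*Z
z = -18 (z = -6*(5 - 2) = -6*3 = -18)
l(x) = 2 - (29 + x)*(30 + x)/2 (l(x) = 2 - (x + 30)*(x + 29)/2 = 2 - (30 + x)*(29 + x)/2 = 2 - (29 + x)*(30 + x)/2)
(l(z) + V(-2))**2 = ((-433 - 59/2*(-18) - 1/2*(-18)**2) - 17*(-2))**2 = ((-433 + 531 - 1/2*324) + 34)**2 = ((-433 + 531 - 162) + 34)**2 = (-64 + 34)**2 = (-30)**2 = 900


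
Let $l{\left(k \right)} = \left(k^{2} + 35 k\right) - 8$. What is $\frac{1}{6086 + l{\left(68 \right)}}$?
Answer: $\frac{1}{13082} \approx 7.6441 \cdot 10^{-5}$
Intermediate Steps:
$l{\left(k \right)} = -8 + k^{2} + 35 k$
$\frac{1}{6086 + l{\left(68 \right)}} = \frac{1}{6086 + \left(-8 + 68^{2} + 35 \cdot 68\right)} = \frac{1}{6086 + \left(-8 + 4624 + 2380\right)} = \frac{1}{6086 + 6996} = \frac{1}{13082}$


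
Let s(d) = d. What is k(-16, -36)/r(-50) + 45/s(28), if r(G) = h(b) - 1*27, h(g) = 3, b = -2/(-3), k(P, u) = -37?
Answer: 529/168 ≈ 3.1488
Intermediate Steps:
b = 2/3 (b = -2*(-1/3) = 2/3 ≈ 0.66667)
r(G) = -24 (r(G) = 3 - 1*27 = 3 - 27 = -24)
k(-16, -36)/r(-50) + 45/s(28) = -37/(-24) + 45/28 = -37*(-1/24) + 45*(1/28) = 37/24 + 45/28 = 529/168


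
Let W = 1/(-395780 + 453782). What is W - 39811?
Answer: -2309117621/58002 ≈ -39811.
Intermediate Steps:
W = 1/58002 ≈ 1.7241e-5
W - 39811 = 1/58002 - 39811 = -2309117621/58002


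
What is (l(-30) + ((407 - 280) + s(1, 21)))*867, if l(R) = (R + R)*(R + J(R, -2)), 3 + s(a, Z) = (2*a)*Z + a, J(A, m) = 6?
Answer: 1393269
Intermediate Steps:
s(a, Z) = -3 + a + 2*Z*a (s(a, Z) = -3 + ((2*a)*Z + a) = -3 + (2*Z*a + a) = -3 + (a + 2*Z*a) = -3 + a + 2*Z*a)
l(R) = 2*R*(6 + R) (l(R) = (R + R)*(R + 6) = (2*R)*(6 + R) = 2*R*(6 + R))
(l(-30) + ((407 - 280) + s(1, 21)))*867 = (2*(-30)*(6 - 30) + ((407 - 280) + (-3 + 1 + 2*21*1)))*867 = (2*(-30)*(-24) + (127 + (-3 + 1 + 42)))*867 = (1440 + (127 + 40))*867 = (1440 + 167)*867 = 1607*867 = 1393269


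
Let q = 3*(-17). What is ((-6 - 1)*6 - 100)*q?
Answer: 7242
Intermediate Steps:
q = -51
((-6 - 1)*6 - 100)*q = ((-6 - 1)*6 - 100)*(-51) = (-7*6 - 100)*(-51) = (-42 - 100)*(-51) = -142*(-51) = 7242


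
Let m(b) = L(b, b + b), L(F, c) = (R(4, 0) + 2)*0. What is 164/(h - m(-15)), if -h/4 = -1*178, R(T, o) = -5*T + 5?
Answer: 41/178 ≈ 0.23034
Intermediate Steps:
R(T, o) = 5 - 5*T
h = 712 (h = -(-4)*178 = -4*(-178) = 712)
L(F, c) = 0 (L(F, c) = ((5 - 5*4) + 2)*0 = ((5 - 20) + 2)*0 = (-15 + 2)*0 = -13*0 = 0)
m(b) = 0
164/(h - m(-15)) = 164/(712 - 1*0) = 164/(712 + 0) = 164/712 = 164*(1/712) = 41/178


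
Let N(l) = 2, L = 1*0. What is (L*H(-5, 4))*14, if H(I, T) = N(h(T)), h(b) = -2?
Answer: 0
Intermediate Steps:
L = 0
H(I, T) = 2
(L*H(-5, 4))*14 = (0*2)*14 = 0*14 = 0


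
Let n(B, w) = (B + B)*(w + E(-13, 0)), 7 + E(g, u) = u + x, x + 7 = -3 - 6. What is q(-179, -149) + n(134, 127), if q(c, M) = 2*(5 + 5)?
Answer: 27892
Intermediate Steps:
x = -16 (x = -7 + (-3 - 6) = -7 - 9 = -16)
E(g, u) = -23 + u (E(g, u) = -7 + (u - 16) = -7 + (-16 + u) = -23 + u)
q(c, M) = 20 (q(c, M) = 2*10 = 20)
n(B, w) = 2*B*(-23 + w) (n(B, w) = (B + B)*(w + (-23 + 0)) = (2*B)*(w - 23) = (2*B)*(-23 + w) = 2*B*(-23 + w))
q(-179, -149) + n(134, 127) = 20 + 2*134*(-23 + 127) = 20 + 2*134*104 = 20 + 27872 = 27892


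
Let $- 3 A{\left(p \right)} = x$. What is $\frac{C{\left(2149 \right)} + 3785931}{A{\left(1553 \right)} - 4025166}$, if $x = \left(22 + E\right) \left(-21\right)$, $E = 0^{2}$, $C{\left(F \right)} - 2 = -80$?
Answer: $- \frac{3785853}{4025012} \approx -0.94058$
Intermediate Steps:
$C{\left(F \right)} = -78$ ($C{\left(F \right)} = 2 - 80 = -78$)
$E = 0$
$x = -462$ ($x = \left(22 + 0\right) \left(-21\right) = 22 \left(-21\right) = -462$)
$A{\left(p \right)} = 154$ ($A{\left(p \right)} = \left(- \frac{1}{3}\right) \left(-462\right) = 154$)
$\frac{C{\left(2149 \right)} + 3785931}{A{\left(1553 \right)} - 4025166} = \frac{-78 + 3785931}{154 - 4025166} = \frac{3785853}{-4025012} = 3785853 \left(- \frac{1}{4025012}\right) = - \frac{3785853}{4025012}$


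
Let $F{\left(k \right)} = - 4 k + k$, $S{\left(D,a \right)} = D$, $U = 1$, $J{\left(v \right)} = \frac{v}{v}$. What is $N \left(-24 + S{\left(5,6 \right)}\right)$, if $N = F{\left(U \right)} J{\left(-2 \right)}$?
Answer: $57$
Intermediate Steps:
$J{\left(v \right)} = 1$
$F{\left(k \right)} = - 3 k$
$N = -3$ ($N = \left(-3\right) 1 \cdot 1 = \left(-3\right) 1 = -3$)
$N \left(-24 + S{\left(5,6 \right)}\right) = - 3 \left(-24 + 5\right) = \left(-3\right) \left(-19\right) = 57$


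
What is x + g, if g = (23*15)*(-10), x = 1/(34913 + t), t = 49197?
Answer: -290179499/84110 ≈ -3450.0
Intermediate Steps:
x = 1/84110 (x = 1/(34913 + 49197) = 1/84110 ≈ 1.1889e-5)
g = -3450 (g = 345*(-10) = -3450)
x + g = 1/84110 - 3450 = -290179499/84110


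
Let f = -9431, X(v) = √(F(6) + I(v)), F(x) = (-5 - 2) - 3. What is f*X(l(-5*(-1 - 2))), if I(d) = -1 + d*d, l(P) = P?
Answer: -9431*√214 ≈ -1.3796e+5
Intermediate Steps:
F(x) = -10 (F(x) = -7 - 3 = -10)
I(d) = -1 + d²
X(v) = √(-11 + v²) (X(v) = √(-10 + (-1 + v²)) = √(-11 + v²))
f*X(l(-5*(-1 - 2))) = -9431*√(-11 + (-5*(-1 - 2))²) = -9431*√(-11 + (-5*(-3))²) = -9431*√(-11 + 15²) = -9431*√(-11 + 225) = -9431*√214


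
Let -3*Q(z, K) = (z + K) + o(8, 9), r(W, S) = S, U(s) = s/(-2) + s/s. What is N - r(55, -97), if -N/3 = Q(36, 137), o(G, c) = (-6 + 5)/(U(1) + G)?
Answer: 4588/17 ≈ 269.88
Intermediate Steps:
U(s) = 1 - s/2 (U(s) = s*(-½) + 1 = -s/2 + 1 = 1 - s/2)
o(G, c) = -1/(½ + G) (o(G, c) = (-6 + 5)/((1 - ½*1) + G) = -1/((1 - ½) + G) = -1/(½ + G))
Q(z, K) = 2/51 - K/3 - z/3 (Q(z, K) = -((z + K) - 2/(1 + 2*8))/3 = -((K + z) - 2/(1 + 16))/3 = -((K + z) - 2/17)/3 = -(-2/17 + K + z)/3 = 2/51 - K/3 - z/3)
N = 2939/17 (N = -3*(2/51 - ⅓*137 - ⅓*36) = -3*(2/51 - 137/3 - 12) = -3*(-2939/51) = 2939/17 ≈ 172.88)
N - r(55, -97) = 2939/17 - 1*(-97) = 2939/17 + 97 = 4588/17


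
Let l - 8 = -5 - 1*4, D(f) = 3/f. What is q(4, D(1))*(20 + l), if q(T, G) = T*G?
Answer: 228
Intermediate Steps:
l = -1 (l = 8 + (-5 - 1*4) = 8 + (-5 - 4) = 8 - 9 = -1)
q(T, G) = G*T
q(4, D(1))*(20 + l) = ((3/1)*4)*(20 - 1) = ((3*1)*4)*19 = (3*4)*19 = 12*19 = 228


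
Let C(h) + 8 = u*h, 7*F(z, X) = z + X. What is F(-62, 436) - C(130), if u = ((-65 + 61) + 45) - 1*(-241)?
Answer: -256190/7 ≈ -36599.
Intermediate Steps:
F(z, X) = X/7 + z/7 (F(z, X) = (z + X)/7 = (X + z)/7 = X/7 + z/7)
u = 282 (u = (-4 + 45) + 241 = 41 + 241 = 282)
C(h) = -8 + 282*h
F(-62, 436) - C(130) = ((⅐)*436 + (⅐)*(-62)) - (-8 + 282*130) = (436/7 - 62/7) - (-8 + 36660) = 374/7 - 1*36652 = 374/7 - 36652 = -256190/7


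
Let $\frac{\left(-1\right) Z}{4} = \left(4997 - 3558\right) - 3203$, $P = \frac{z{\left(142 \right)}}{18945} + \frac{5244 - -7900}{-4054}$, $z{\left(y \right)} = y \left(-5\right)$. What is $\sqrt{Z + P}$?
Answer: $\frac{\sqrt{46224354888157142}}{2560101} \approx 83.98$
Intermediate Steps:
$z{\left(y \right)} = - 5 y$
$P = - \frac{25189142}{7680303}$ ($P = \frac{\left(-5\right) 142}{18945} + \frac{5244 - -7900}{-4054} = \left(-710\right) \frac{1}{18945} + \left(5244 + 7900\right) \left(- \frac{1}{4054}\right) = - \frac{142}{3789} + 13144 \left(- \frac{1}{4054}\right) = - \frac{142}{3789} - \frac{6572}{2027} = - \frac{25189142}{7680303} \approx -3.2797$)
$Z = 7056$ ($Z = - 4 \left(\left(4997 - 3558\right) - 3203\right) = - 4 \left(1439 - 3203\right) = \left(-4\right) \left(-1764\right) = 7056$)
$\sqrt{Z + P} = \sqrt{7056 - \frac{25189142}{7680303}} = \sqrt{\frac{54167028826}{7680303}} = \frac{\sqrt{46224354888157142}}{2560101}$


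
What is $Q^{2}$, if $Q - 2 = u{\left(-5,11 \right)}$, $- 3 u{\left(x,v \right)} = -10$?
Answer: $\frac{256}{9} \approx 28.444$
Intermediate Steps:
$u{\left(x,v \right)} = \frac{10}{3}$ ($u{\left(x,v \right)} = \left(- \frac{1}{3}\right) \left(-10\right) = \frac{10}{3}$)
$Q = \frac{16}{3}$ ($Q = 2 + \frac{10}{3} = \frac{16}{3} \approx 5.3333$)
$Q^{2} = \left(\frac{16}{3}\right)^{2} = \frac{256}{9}$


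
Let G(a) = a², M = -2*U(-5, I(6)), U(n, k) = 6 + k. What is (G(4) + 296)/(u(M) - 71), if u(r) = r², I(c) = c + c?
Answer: 312/1225 ≈ 0.25469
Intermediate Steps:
I(c) = 2*c
M = -36 (M = -2*(6 + 2*6) = -2*(6 + 12) = -2*18 = -36)
(G(4) + 296)/(u(M) - 71) = (4² + 296)/((-36)² - 71) = (16 + 296)/(1296 - 71) = 312/1225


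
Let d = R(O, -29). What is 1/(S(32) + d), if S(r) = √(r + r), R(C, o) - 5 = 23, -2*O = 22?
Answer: 1/36 ≈ 0.027778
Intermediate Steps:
O = -11 (O = -½*22 = -11)
R(C, o) = 28 (R(C, o) = 5 + 23 = 28)
d = 28
S(r) = √2*√r (S(r) = √(2*r) = √2*√r)
1/(S(32) + d) = 1/(√2*√32 + 28) = 1/(√2*(4*√2) + 28) = 1/(8 + 28) = 1/36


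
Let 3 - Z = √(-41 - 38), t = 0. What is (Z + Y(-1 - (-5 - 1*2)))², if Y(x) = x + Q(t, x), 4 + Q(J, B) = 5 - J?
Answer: (10 - I*√79)² ≈ 21.0 - 177.76*I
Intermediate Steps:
Z = 3 - I*√79 (Z = 3 - √(-41 - 38) = 3 - √(-79) = 3 - I*√79 ≈ 3.0 - 8.8882*I)
Q(J, B) = 1 - J (Q(J, B) = -4 + (5 - J) = 1 - J)
Y(x) = 1 + x (Y(x) = x + (1 - 1*0) = x + (1 + 0) = x + 1 = 1 + x)
(Z + Y(-1 - (-5 - 1*2)))² = ((3 - I*√79) + (1 + (-1 - (-5 - 1*2))))² = ((3 - I*√79) + (1 + (-1 - (-5 - 2))))² = ((3 - I*√79) + (1 + (-1 - 1*(-7))))² = ((3 - I*√79) + (1 + (-1 + 7)))² = ((3 - I*√79) + (1 + 6))² = ((3 - I*√79) + 7)² = (10 - I*√79)²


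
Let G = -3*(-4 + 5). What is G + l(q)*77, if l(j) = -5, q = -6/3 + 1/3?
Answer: -388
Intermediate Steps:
q = -5/3 (q = -6*⅓ + 1*(⅓) = -2 + ⅓ = -5/3 ≈ -1.6667)
G = -3 (G = -3*1 = -3)
G + l(q)*77 = -3 - 5*77 = -3 - 385 = -388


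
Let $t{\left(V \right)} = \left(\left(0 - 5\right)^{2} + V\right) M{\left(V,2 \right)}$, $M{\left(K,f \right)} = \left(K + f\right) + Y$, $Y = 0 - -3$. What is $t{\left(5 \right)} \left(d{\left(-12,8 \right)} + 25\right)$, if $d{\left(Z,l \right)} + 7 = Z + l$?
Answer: $4200$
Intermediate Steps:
$d{\left(Z,l \right)} = -7 + Z + l$ ($d{\left(Z,l \right)} = -7 + \left(Z + l\right) = -7 + Z + l$)
$Y = 3$ ($Y = 0 + 3 = 3$)
$M{\left(K,f \right)} = 3 + K + f$ ($M{\left(K,f \right)} = \left(K + f\right) + 3 = 3 + K + f$)
$t{\left(V \right)} = \left(5 + V\right) \left(25 + V\right)$ ($t{\left(V \right)} = \left(\left(0 - 5\right)^{2} + V\right) \left(3 + V + 2\right) = \left(\left(-5\right)^{2} + V\right) \left(5 + V\right) = \left(25 + V\right) \left(5 + V\right) = \left(5 + V\right) \left(25 + V\right)$)
$t{\left(5 \right)} \left(d{\left(-12,8 \right)} + 25\right) = \left(5 + 5\right) \left(25 + 5\right) \left(\left(-7 - 12 + 8\right) + 25\right) = 10 \cdot 30 \left(-11 + 25\right) = 300 \cdot 14 = 4200$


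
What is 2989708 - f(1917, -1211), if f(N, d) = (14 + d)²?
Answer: 1556899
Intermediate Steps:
2989708 - f(1917, -1211) = 2989708 - (14 - 1211)² = 2989708 - 1*(-1197)² = 2989708 - 1*1432809 = 2989708 - 1432809 = 1556899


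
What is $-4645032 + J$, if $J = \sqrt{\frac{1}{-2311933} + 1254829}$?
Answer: $-4645032 + \frac{2 \sqrt{1676775978935945862}}{2311933} \approx -4.6439 \cdot 10^{6}$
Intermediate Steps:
$J = \frac{2 \sqrt{1676775978935945862}}{2311933}$ ($J = \sqrt{- \frac{1}{2311933} + 1254829} = \sqrt{\frac{2901080574456}{2311933}} = \frac{2 \sqrt{1676775978935945862}}{2311933} \approx 1120.2$)
$-4645032 + J = -4645032 + \frac{2 \sqrt{1676775978935945862}}{2311933}$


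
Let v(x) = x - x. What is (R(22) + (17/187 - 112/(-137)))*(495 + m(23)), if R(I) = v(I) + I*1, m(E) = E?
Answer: 17882914/1507 ≈ 11867.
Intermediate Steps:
v(x) = 0
R(I) = I (R(I) = 0 + I*1 = 0 + I = I)
(R(22) + (17/187 - 112/(-137)))*(495 + m(23)) = (22 + (17/187 - 112/(-137)))*(495 + 23) = (22 + (17*(1/187) - 112*(-1/137)))*518 = (22 + (1/11 + 112/137))*518 = (22 + 1369/1507)*518 = (34523/1507)*518 = 17882914/1507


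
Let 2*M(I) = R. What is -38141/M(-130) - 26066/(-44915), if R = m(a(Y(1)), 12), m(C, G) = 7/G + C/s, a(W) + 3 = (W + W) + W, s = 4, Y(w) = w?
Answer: -41114289898/314405 ≈ -1.3077e+5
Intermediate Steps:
a(W) = -3 + 3*W (a(W) = -3 + ((W + W) + W) = -3 + (2*W + W) = -3 + 3*W)
m(C, G) = 7/G + C/4
R = 7/12 (R = 7/12 + (-3 + 3*1)/4 = 7*(1/12) + (-3 + 3)/4 = 7/12 + (¼)*0 = 7/12 + 0 = 7/12 ≈ 0.58333)
M(I) = 7/24 (M(I) = (½)*(7/12) = 7/24)
-38141/M(-130) - 26066/(-44915) = -38141/7/24 - 26066/(-44915) = -38141*24/7 - 26066*(-1/44915) = -915384/7 + 26066/44915 = -41114289898/314405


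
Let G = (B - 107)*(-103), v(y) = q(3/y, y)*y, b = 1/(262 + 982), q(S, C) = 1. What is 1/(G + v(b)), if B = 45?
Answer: 1244/7944185 ≈ 0.00015659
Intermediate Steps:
b = 1/1244 ≈ 0.00080386
v(y) = y (v(y) = 1*y = y)
G = 6386 (G = (45 - 107)*(-103) = -62*(-103) = 6386)
1/(G + v(b)) = 1/(6386 + 1/1244) = 1/(7944185/1244) = 1244/7944185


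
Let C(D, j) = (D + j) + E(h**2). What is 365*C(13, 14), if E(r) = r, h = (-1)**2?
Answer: 10220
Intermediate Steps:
h = 1
C(D, j) = 1 + D + j (C(D, j) = (D + j) + 1**2 = (D + j) + 1 = 1 + D + j)
365*C(13, 14) = 365*(1 + 13 + 14) = 365*28 = 10220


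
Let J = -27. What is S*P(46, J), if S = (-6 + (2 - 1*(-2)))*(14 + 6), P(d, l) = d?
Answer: -1840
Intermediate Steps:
S = -40 (S = (-6 + (2 + 2))*20 = (-6 + 4)*20 = -2*20 = -40)
S*P(46, J) = -40*46 = -1840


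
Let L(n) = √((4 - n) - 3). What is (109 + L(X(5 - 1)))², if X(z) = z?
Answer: (109 + I*√3)² ≈ 11878.0 + 377.59*I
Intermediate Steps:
L(n) = √(1 - n)
(109 + L(X(5 - 1)))² = (109 + √(1 - (5 - 1)))² = (109 + √(1 - 1*4))² = (109 + √(1 - 4))² = (109 + √(-3))² = (109 + I*√3)²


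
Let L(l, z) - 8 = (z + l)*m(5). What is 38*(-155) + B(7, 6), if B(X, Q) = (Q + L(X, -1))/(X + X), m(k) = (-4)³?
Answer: -41415/7 ≈ -5916.4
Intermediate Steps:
m(k) = -64
L(l, z) = 8 - 64*l - 64*z (L(l, z) = 8 + (z + l)*(-64) = 8 + (l + z)*(-64) = 8 + (-64*l - 64*z) = 8 - 64*l - 64*z)
B(X, Q) = (72 + Q - 64*X)/(2*X) (B(X, Q) = (Q + (8 - 64*X - 64*(-1)))/(X + X) = (Q + (8 - 64*X + 64))/((2*X)) = (Q + (72 - 64*X))*(1/(2*X)) = (72 + Q - 64*X)*(1/(2*X)) = (72 + Q - 64*X)/(2*X))
38*(-155) + B(7, 6) = 38*(-155) + (½)*(72 + 6 - 64*7)/7 = -5890 + (½)*(⅐)*(72 + 6 - 448) = -5890 + (½)*(⅐)*(-370) = -5890 - 185/7 = -41415/7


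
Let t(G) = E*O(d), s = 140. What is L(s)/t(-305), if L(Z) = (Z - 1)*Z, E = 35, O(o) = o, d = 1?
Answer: 556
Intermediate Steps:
L(Z) = Z*(-1 + Z) (L(Z) = (-1 + Z)*Z = Z*(-1 + Z))
t(G) = 35 (t(G) = 35*1 = 35)
L(s)/t(-305) = (140*(-1 + 140))/35 = (140*139)*(1/35) = 19460*(1/35) = 556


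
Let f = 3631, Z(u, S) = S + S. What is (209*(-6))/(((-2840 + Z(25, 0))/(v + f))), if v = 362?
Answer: 2503611/1420 ≈ 1763.1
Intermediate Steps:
Z(u, S) = 2*S
(209*(-6))/(((-2840 + Z(25, 0))/(v + f))) = (209*(-6))/(((-2840 + 2*0)/(362 + 3631))) = -1254*3993/(-2840 + 0) = -1254/((-2840*1/3993)) = -1254/(-2840/3993) = -1254*(-3993/2840) = 2503611/1420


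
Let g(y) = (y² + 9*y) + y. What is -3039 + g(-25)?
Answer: -2664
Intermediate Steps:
g(y) = y² + 10*y
-3039 + g(-25) = -3039 - 25*(10 - 25) = -3039 - 25*(-15) = -3039 + 375 = -2664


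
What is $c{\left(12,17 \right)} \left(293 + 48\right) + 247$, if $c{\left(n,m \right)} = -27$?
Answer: $-8960$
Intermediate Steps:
$c{\left(12,17 \right)} \left(293 + 48\right) + 247 = - 27 \left(293 + 48\right) + 247 = \left(-27\right) 341 + 247 = -9207 + 247 = -8960$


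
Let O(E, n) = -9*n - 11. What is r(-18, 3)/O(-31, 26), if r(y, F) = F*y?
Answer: 54/245 ≈ 0.22041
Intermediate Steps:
O(E, n) = -11 - 9*n
r(-18, 3)/O(-31, 26) = (3*(-18))/(-11 - 9*26) = -54/(-11 - 234) = -54/(-245) = -54*(-1/245) = 54/245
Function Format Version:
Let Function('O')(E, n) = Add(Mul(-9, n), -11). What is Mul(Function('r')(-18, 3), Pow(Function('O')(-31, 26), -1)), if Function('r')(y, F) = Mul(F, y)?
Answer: Rational(54, 245) ≈ 0.22041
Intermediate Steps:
Function('O')(E, n) = Add(-11, Mul(-9, n))
Mul(Function('r')(-18, 3), Pow(Function('O')(-31, 26), -1)) = Mul(Mul(3, -18), Pow(Add(-11, Mul(-9, 26)), -1)) = Mul(-54, Pow(Add(-11, -234), -1)) = Mul(-54, Pow(-245, -1)) = Mul(-54, Rational(-1, 245)) = Rational(54, 245)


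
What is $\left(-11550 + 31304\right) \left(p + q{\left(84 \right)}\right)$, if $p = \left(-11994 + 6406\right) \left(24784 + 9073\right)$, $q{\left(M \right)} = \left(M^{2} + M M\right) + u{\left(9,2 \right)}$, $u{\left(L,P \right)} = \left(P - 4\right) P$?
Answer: $-3737038173232$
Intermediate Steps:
$u{\left(L,P \right)} = P \left(-4 + P\right)$ ($u{\left(L,P \right)} = \left(-4 + P\right) P = P \left(-4 + P\right)$)
$q{\left(M \right)} = -4 + 2 M^{2}$ ($q{\left(M \right)} = \left(M^{2} + M M\right) + 2 \left(-4 + 2\right) = \left(M^{2} + M^{2}\right) + 2 \left(-2\right) = 2 M^{2} - 4 = -4 + 2 M^{2}$)
$p = -189192916$ ($p = \left(-5588\right) 33857 = -189192916$)
$\left(-11550 + 31304\right) \left(p + q{\left(84 \right)}\right) = \left(-11550 + 31304\right) \left(-189192916 - \left(4 - 2 \cdot 84^{2}\right)\right) = 19754 \left(-189192916 + \left(-4 + 2 \cdot 7056\right)\right) = 19754 \left(-189192916 + \left(-4 + 14112\right)\right) = 19754 \left(-189192916 + 14108\right) = 19754 \left(-189178808\right) = -3737038173232$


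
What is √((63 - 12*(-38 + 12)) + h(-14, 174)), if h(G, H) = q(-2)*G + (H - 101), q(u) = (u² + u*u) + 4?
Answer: 2*√70 ≈ 16.733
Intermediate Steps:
q(u) = 4 + 2*u² (q(u) = (u² + u²) + 4 = 2*u² + 4 = 4 + 2*u²)
h(G, H) = -101 + H + 12*G (h(G, H) = (4 + 2*(-2)²)*G + (H - 101) = (4 + 2*4)*G + (-101 + H) = (4 + 8)*G + (-101 + H) = 12*G + (-101 + H) = -101 + H + 12*G)
√((63 - 12*(-38 + 12)) + h(-14, 174)) = √((63 - 12*(-38 + 12)) + (-101 + 174 + 12*(-14))) = √((63 - 12*(-26)) + (-101 + 174 - 168)) = √((63 + 312) - 95) = √(375 - 95) = √280 = 2*√70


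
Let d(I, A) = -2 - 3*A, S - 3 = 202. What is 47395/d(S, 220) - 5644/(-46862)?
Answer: -1108644081/15511322 ≈ -71.473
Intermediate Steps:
S = 205 (S = 3 + 202 = 205)
47395/d(S, 220) - 5644/(-46862) = 47395/(-2 - 3*220) - 5644/(-46862) = 47395/(-2 - 660) - 5644*(-1/46862) = 47395/(-662) + 2822/23431 = 47395*(-1/662) + 2822/23431 = -47395/662 + 2822/23431 = -1108644081/15511322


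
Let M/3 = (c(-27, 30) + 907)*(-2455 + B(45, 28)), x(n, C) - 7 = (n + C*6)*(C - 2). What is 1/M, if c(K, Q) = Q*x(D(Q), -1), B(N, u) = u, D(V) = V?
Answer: 1/7594083 ≈ 1.3168e-7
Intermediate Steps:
x(n, C) = 7 + (-2 + C)*(n + 6*C) (x(n, C) = 7 + (n + C*6)*(C - 2) = 7 + (n + 6*C)*(-2 + C) = 7 + (-2 + C)*(n + 6*C))
c(K, Q) = Q*(25 - 3*Q) (c(K, Q) = Q*(7 - 12*(-1) - 2*Q + 6*(-1)² - Q) = Q*(7 + 12 - 2*Q + 6*1 - Q) = Q*(7 + 12 - 2*Q + 6 - Q) = Q*(25 - 3*Q))
M = 7594083 (M = 3*((30*(25 - 3*30) + 907)*(-2455 + 28)) = 3*((30*(25 - 90) + 907)*(-2427)) = 3*((30*(-65) + 907)*(-2427)) = 3*((-1950 + 907)*(-2427)) = 3*(-1043*(-2427)) = 3*2531361 = 7594083)
1/M = 1/7594083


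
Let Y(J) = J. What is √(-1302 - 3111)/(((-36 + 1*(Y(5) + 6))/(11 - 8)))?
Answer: -3*I*√4413/25 ≈ -7.9716*I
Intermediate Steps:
√(-1302 - 3111)/(((-36 + 1*(Y(5) + 6))/(11 - 8))) = √(-1302 - 3111)/(((-36 + 1*(5 + 6))/(11 - 8))) = √(-4413)/(((-36 + 1*11)/3)) = (I*√4413)/(((-36 + 11)/3)) = (I*√4413)/(((⅓)*(-25))) = (I*√4413)/(-25/3) = (I*√4413)*(-3/25) = -3*I*√4413/25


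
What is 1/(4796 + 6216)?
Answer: 1/11012 ≈ 9.0810e-5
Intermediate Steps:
1/(4796 + 6216) = 1/11012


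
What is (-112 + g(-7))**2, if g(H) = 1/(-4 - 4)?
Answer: 804609/64 ≈ 12572.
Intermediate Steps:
g(H) = -1/8 (g(H) = 1/(-8) = -1/8)
(-112 + g(-7))**2 = (-112 - 1/8)**2 = (-897/8)**2 = 804609/64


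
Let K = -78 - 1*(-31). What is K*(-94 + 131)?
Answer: -1739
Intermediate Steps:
K = -47 (K = -78 + 31 = -47)
K*(-94 + 131) = -47*(-94 + 131) = -47*37 = -1739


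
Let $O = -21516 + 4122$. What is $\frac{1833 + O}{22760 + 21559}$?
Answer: $- \frac{5187}{14773} \approx -0.35111$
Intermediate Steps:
$O = -17394$
$\frac{1833 + O}{22760 + 21559} = \frac{1833 - 17394}{22760 + 21559} = - \frac{15561}{44319} = \left(-15561\right) \frac{1}{44319} = - \frac{5187}{14773}$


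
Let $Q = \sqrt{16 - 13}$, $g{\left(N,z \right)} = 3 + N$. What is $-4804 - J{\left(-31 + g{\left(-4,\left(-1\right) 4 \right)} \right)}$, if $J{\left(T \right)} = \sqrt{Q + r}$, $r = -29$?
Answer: $-4804 - i \sqrt{29 - \sqrt{3}} \approx -4804.0 - 5.2219 i$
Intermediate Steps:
$Q = \sqrt{3} \approx 1.732$
$J{\left(T \right)} = \sqrt{-29 + \sqrt{3}}$ ($J{\left(T \right)} = \sqrt{\sqrt{3} - 29} = \sqrt{-29 + \sqrt{3}}$)
$-4804 - J{\left(-31 + g{\left(-4,\left(-1\right) 4 \right)} \right)} = -4804 - \sqrt{-29 + \sqrt{3}}$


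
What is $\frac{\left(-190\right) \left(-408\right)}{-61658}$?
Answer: $- \frac{38760}{30829} \approx -1.2573$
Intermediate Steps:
$\frac{\left(-190\right) \left(-408\right)}{-61658} = 77520 \left(- \frac{1}{61658}\right) = - \frac{38760}{30829}$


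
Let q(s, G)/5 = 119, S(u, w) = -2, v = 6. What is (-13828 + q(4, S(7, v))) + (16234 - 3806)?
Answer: -805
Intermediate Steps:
q(s, G) = 595 (q(s, G) = 5*119 = 595)
(-13828 + q(4, S(7, v))) + (16234 - 3806) = (-13828 + 595) + (16234 - 3806) = -13233 + 12428 = -805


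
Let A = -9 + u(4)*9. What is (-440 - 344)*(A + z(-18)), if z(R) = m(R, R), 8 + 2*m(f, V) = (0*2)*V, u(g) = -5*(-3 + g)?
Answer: 45472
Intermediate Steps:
u(g) = 15 - 5*g
m(f, V) = -4 (m(f, V) = -4 + ((0*2)*V)/2 = -4 + (0*V)/2 = -4 + (1/2)*0 = -4 + 0 = -4)
z(R) = -4
A = -54 (A = -9 + (15 - 5*4)*9 = -9 + (15 - 20)*9 = -9 - 5*9 = -9 - 45 = -54)
(-440 - 344)*(A + z(-18)) = (-440 - 344)*(-54 - 4) = -784*(-58) = 45472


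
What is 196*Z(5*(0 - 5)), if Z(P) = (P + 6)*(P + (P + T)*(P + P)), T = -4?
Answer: -5306700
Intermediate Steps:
Z(P) = (6 + P)*(P + 2*P*(-4 + P)) (Z(P) = (P + 6)*(P + (P - 4)*(P + P)) = (6 + P)*(P + (-4 + P)*(2*P)) = (6 + P)*(P + 2*P*(-4 + P)))
196*Z(5*(0 - 5)) = 196*((5*(0 - 5))*(-42 + 2*(5*(0 - 5))² + 5*(5*(0 - 5)))) = 196*((5*(-5))*(-42 + 2*(5*(-5))² + 5*(5*(-5)))) = 196*(-25*(-42 + 2*(-25)² + 5*(-25))) = 196*(-25*(-42 + 2*625 - 125)) = 196*(-25*(-42 + 1250 - 125)) = 196*(-25*1083) = 196*(-27075) = -5306700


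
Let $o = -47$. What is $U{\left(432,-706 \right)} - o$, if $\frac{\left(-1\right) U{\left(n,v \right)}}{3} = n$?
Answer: $-1249$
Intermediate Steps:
$U{\left(n,v \right)} = - 3 n$
$U{\left(432,-706 \right)} - o = \left(-3\right) 432 - -47 = -1296 + 47 = -1249$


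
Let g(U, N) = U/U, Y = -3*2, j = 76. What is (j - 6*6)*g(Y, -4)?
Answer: 40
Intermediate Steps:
Y = -6
g(U, N) = 1
(j - 6*6)*g(Y, -4) = (76 - 6*6)*1 = (76 - 36)*1 = 40*1 = 40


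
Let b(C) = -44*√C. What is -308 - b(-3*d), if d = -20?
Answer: -308 + 88*√15 ≈ 32.823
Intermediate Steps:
-308 - b(-3*d) = -308 - (-44)*√(-3*(-20)) = -308 - (-44)*√60 = -308 - (-44)*2*√15 = -308 - (-88)*√15 = -308 + 88*√15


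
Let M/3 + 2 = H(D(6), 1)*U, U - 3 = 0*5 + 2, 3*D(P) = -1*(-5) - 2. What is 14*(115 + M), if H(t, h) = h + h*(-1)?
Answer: 1526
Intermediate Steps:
D(P) = 1 (D(P) = (-1*(-5) - 2)/3 = (5 - 2)/3 = (⅓)*3 = 1)
H(t, h) = 0 (H(t, h) = h - h = 0)
U = 5 (U = 3 + (0*5 + 2) = 3 + (0 + 2) = 3 + 2 = 5)
M = -6 (M = -6 + 3*(0*5) = -6 + 3*0 = -6 + 0 = -6)
14*(115 + M) = 14*(115 - 6) = 14*109 = 1526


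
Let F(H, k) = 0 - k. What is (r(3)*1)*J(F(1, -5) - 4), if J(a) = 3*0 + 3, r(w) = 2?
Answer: 6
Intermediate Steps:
F(H, k) = -k
J(a) = 3 (J(a) = 0 + 3 = 3)
(r(3)*1)*J(F(1, -5) - 4) = (2*1)*3 = 2*3 = 6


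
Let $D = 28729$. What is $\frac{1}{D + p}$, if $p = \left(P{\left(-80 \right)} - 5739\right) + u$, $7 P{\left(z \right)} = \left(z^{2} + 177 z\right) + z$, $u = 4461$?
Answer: $\frac{1}{26331} \approx 3.7978 \cdot 10^{-5}$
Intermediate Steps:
$P{\left(z \right)} = \frac{z^{2}}{7} + \frac{178 z}{7}$ ($P{\left(z \right)} = \frac{\left(z^{2} + 177 z\right) + z}{7} = \frac{z^{2} + 178 z}{7} = \frac{z^{2}}{7} + \frac{178 z}{7}$)
$p = -2398$ ($p = \left(\frac{1}{7} \left(-80\right) \left(178 - 80\right) - 5739\right) + 4461 = \left(\frac{1}{7} \left(-80\right) 98 - 5739\right) + 4461 = \left(-1120 - 5739\right) + 4461 = -6859 + 4461 = -2398$)
$\frac{1}{D + p} = \frac{1}{28729 - 2398} = \frac{1}{26331}$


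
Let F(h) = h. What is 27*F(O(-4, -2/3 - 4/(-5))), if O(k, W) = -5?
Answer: -135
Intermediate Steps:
27*F(O(-4, -2/3 - 4/(-5))) = 27*(-5) = -135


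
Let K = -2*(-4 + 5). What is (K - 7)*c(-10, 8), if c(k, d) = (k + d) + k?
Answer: 108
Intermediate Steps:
K = -2 (K = -2*1 = -2)
c(k, d) = d + 2*k (c(k, d) = (d + k) + k = d + 2*k)
(K - 7)*c(-10, 8) = (-2 - 7)*(8 + 2*(-10)) = -9*(8 - 20) = -9*(-12) = 108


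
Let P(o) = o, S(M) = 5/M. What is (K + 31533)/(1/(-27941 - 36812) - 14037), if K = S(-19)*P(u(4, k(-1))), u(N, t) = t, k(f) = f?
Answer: -19397797198/8634909689 ≈ -2.2464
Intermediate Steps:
K = 5/19 (K = (5/(-19))*(-1) = (5*(-1/19))*(-1) = -5/19*(-1) = 5/19 ≈ 0.26316)
(K + 31533)/(1/(-27941 - 36812) - 14037) = (5/19 + 31533)/(1/(-27941 - 36812) - 14037) = 599132/(19*(1/(-64753) - 14037)) = 599132/(19*(-1/64753 - 14037)) = 599132/(19*(-908937862/64753)) = (599132/19)*(-64753/908937862) = -19397797198/8634909689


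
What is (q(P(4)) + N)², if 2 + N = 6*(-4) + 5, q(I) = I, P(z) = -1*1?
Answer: 484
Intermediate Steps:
P(z) = -1
N = -21 (N = -2 + (6*(-4) + 5) = -2 + (-24 + 5) = -2 - 19 = -21)
(q(P(4)) + N)² = (-1 - 21)² = (-22)² = 484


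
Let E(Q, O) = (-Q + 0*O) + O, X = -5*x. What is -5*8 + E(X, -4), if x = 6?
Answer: -14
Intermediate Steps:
X = -30 (X = -5*6 = -30)
E(Q, O) = O - Q (E(Q, O) = (-Q + 0) + O = -Q + O = O - Q)
-5*8 + E(X, -4) = -5*8 + (-4 - 1*(-30)) = -40 + (-4 + 30) = -40 + 26 = -14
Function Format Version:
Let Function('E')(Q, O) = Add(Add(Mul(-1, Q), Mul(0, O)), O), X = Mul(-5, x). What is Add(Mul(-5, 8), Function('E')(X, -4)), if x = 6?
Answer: -14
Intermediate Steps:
X = -30 (X = Mul(-5, 6) = -30)
Function('E')(Q, O) = Add(O, Mul(-1, Q)) (Function('E')(Q, O) = Add(Add(Mul(-1, Q), 0), O) = Add(Mul(-1, Q), O) = Add(O, Mul(-1, Q)))
Add(Mul(-5, 8), Function('E')(X, -4)) = Add(Mul(-5, 8), Add(-4, Mul(-1, -30))) = Add(-40, Add(-4, 30)) = Add(-40, 26) = -14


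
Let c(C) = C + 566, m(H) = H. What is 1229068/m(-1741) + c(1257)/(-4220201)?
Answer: -5186917176511/7347369941 ≈ -705.96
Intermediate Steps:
c(C) = 566 + C
1229068/m(-1741) + c(1257)/(-4220201) = 1229068/(-1741) + (566 + 1257)/(-4220201) = 1229068*(-1/1741) + 1823*(-1/4220201) = -1229068/1741 - 1823/4220201 = -5186917176511/7347369941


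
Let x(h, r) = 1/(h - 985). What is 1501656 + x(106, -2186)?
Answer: 1319955623/879 ≈ 1.5017e+6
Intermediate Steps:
x(h, r) = 1/(-985 + h)
1501656 + x(106, -2186) = 1501656 + 1/(-985 + 106) = 1501656 + 1/(-879) = 1501656 - 1/879 = 1319955623/879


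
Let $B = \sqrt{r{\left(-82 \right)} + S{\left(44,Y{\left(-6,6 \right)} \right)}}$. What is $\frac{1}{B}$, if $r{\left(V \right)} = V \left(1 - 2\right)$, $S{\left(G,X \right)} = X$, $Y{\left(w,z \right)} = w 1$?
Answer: $\frac{\sqrt{19}}{38} \approx 0.11471$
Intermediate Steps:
$Y{\left(w,z \right)} = w$
$r{\left(V \right)} = - V$ ($r{\left(V \right)} = V \left(-1\right) = - V$)
$B = 2 \sqrt{19}$ ($B = \sqrt{\left(-1\right) \left(-82\right) - 6} = \sqrt{82 - 6} = \sqrt{76} = 2 \sqrt{19} \approx 8.7178$)
$\frac{1}{B} = \frac{1}{2 \sqrt{19}} = \frac{\sqrt{19}}{38}$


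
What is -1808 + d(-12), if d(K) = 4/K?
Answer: -5425/3 ≈ -1808.3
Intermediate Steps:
-1808 + d(-12) = -1808 + 4/(-12) = -1808 + 4*(-1/12) = -1808 - ⅓ = -5425/3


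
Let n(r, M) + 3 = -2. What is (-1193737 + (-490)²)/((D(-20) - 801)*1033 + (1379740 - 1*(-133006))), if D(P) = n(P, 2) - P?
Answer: -953637/700808 ≈ -1.3608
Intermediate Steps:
n(r, M) = -5 (n(r, M) = -3 - 2 = -5)
D(P) = -5 - P
(-1193737 + (-490)²)/((D(-20) - 801)*1033 + (1379740 - 1*(-133006))) = (-1193737 + (-490)²)/(((-5 - 1*(-20)) - 801)*1033 + (1379740 - 1*(-133006))) = (-1193737 + 240100)/(((-5 + 20) - 801)*1033 + (1379740 + 133006)) = -953637/((15 - 801)*1033 + 1512746) = -953637/(-786*1033 + 1512746) = -953637/(-811938 + 1512746) = -953637/700808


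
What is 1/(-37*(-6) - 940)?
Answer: -1/718 ≈ -0.0013928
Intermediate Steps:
1/(-37*(-6) - 940) = 1/(222 - 940) = 1/(-718) = -1/718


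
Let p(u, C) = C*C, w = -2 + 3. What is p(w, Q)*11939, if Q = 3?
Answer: 107451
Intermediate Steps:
w = 1
p(u, C) = C²
p(w, Q)*11939 = 3²*11939 = 9*11939 = 107451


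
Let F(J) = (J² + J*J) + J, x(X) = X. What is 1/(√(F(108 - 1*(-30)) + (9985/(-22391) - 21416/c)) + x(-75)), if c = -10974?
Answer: 368578251/160220993150 + √923236239493018743/160220993150 ≈ 0.0082975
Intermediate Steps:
F(J) = J + 2*J² (F(J) = (J² + J²) + J = 2*J² + J = J + 2*J²)
1/(√(F(108 - 1*(-30)) + (9985/(-22391) - 21416/c)) + x(-75)) = 1/(√((108 - 1*(-30))*(1 + 2*(108 - 1*(-30))) + (9985/(-22391) - 21416/(-10974))) - 75) = 1/(√((108 + 30)*(1 + 2*(108 + 30)) + (9985*(-1/22391) - 21416*(-1/10974))) - 75) = 1/(√(138*(1 + 2*138) + (-9985/22391 + 10708/5487)) - 75) = 1/(√(138*(1 + 276) + 184975133/122859417) - 75) = 1/(√(138*277 + 184975133/122859417) - 75) = 1/(√(38226 + 184975133/122859417) - 75) = 1/(√(4696609049375/122859417) - 75) = 1/(25*√923236239493018743/122859417 - 75) = 1/(-75 + 25*√923236239493018743/122859417)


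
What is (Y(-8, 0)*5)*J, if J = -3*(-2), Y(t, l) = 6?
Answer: 180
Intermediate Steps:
J = 6
(Y(-8, 0)*5)*J = (6*5)*6 = 30*6 = 180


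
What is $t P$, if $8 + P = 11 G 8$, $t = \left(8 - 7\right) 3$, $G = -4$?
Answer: $-1080$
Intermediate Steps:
$t = 3$ ($t = 1 \cdot 3 = 3$)
$P = -360$ ($P = -8 + 11 \left(-4\right) 8 = -8 - 352 = -360$)
$t P = 3 \left(-360\right) = -1080$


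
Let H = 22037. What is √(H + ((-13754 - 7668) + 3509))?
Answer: 2*√1031 ≈ 64.218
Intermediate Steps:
√(H + ((-13754 - 7668) + 3509)) = √(22037 + ((-13754 - 7668) + 3509)) = √(22037 + (-21422 + 3509)) = √(22037 - 17913) = √4124 = 2*√1031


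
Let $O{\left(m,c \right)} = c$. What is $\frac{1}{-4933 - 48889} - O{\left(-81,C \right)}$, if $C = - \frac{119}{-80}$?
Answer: $- \frac{3202449}{2152880} \approx -1.4875$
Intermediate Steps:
$C = \frac{119}{80}$ ($C = \left(-119\right) \left(- \frac{1}{80}\right) = \frac{119}{80} \approx 1.4875$)
$\frac{1}{-4933 - 48889} - O{\left(-81,C \right)} = \frac{1}{-4933 - 48889} - \frac{119}{80} = \frac{1}{-53822} - \frac{119}{80} = - \frac{1}{53822} - \frac{119}{80} = - \frac{3202449}{2152880}$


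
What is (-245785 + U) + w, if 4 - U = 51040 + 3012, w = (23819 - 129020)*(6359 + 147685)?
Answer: -16205882677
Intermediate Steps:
w = -16205582844 (w = -105201*154044 = -16205582844)
U = -54048 (U = 4 - (51040 + 3012) = 4 - 1*54052 = 4 - 54052 = -54048)
(-245785 + U) + w = (-245785 - 54048) - 16205582844 = -299833 - 16205582844 = -16205882677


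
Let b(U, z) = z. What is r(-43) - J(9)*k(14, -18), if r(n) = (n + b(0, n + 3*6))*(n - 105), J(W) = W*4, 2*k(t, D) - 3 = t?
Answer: 9758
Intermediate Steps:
k(t, D) = 3/2 + t/2
J(W) = 4*W
r(n) = (-105 + n)*(18 + 2*n) (r(n) = (n + (n + 3*6))*(n - 105) = (n + (n + 18))*(-105 + n) = (n + (18 + n))*(-105 + n) = (18 + 2*n)*(-105 + n) = (-105 + n)*(18 + 2*n))
r(-43) - J(9)*k(14, -18) = (-1890 - 192*(-43) + 2*(-43)²) - 4*9*(3/2 + (½)*14) = (-1890 + 8256 + 2*1849) - 36*(3/2 + 7) = (-1890 + 8256 + 3698) - 36*17/2 = 10064 - 1*306 = 10064 - 306 = 9758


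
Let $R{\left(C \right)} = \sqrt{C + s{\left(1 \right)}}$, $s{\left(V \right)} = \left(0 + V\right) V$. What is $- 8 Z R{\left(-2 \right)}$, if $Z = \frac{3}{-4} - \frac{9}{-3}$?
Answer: $- 18 i \approx - 18.0 i$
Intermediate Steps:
$Z = \frac{9}{4}$ ($Z = 3 \left(- \frac{1}{4}\right) - -3 = - \frac{3}{4} + 3 = \frac{9}{4} \approx 2.25$)
$s{\left(V \right)} = V^{2}$ ($s{\left(V \right)} = V V = V^{2}$)
$R{\left(C \right)} = \sqrt{1 + C}$ ($R{\left(C \right)} = \sqrt{C + 1^{2}} = \sqrt{C + 1} = \sqrt{1 + C}$)
$- 8 Z R{\left(-2 \right)} = \left(-8\right) \frac{9}{4} \sqrt{1 - 2} = - 18 \sqrt{-1} = - 18 i$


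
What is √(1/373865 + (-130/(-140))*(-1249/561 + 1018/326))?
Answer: √47665639607375360822790/239311360365 ≈ 0.91230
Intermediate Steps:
√(1/373865 + (-130/(-140))*(-1249/561 + 1018/326)) = √(1/373865 + (-130*(-1/140))*(-1249*1/561 + 1018*(1/326))) = √(1/373865 + 13*(-1249/561 + 509/163)/14) = √(1/373865 + (13/14)*(81962/91443)) = √(1/373865 + 532753/640101) = √(199178340446/239311360365) = √47665639607375360822790/239311360365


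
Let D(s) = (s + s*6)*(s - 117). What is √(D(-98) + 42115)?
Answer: √189605 ≈ 435.44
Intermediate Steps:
D(s) = 7*s*(-117 + s) (D(s) = (s + 6*s)*(-117 + s) = (7*s)*(-117 + s) = 7*s*(-117 + s))
√(D(-98) + 42115) = √(7*(-98)*(-117 - 98) + 42115) = √(7*(-98)*(-215) + 42115) = √(147490 + 42115) = √189605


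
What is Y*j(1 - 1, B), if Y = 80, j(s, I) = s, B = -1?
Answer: 0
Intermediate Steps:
Y*j(1 - 1, B) = 80*(1 - 1) = 80*0 = 0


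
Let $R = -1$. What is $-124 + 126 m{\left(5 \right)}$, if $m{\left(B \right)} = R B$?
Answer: $-754$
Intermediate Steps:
$m{\left(B \right)} = - B$
$-124 + 126 m{\left(5 \right)} = -124 + 126 \left(\left(-1\right) 5\right) = -124 + 126 \left(-5\right) = -124 - 630 = -754$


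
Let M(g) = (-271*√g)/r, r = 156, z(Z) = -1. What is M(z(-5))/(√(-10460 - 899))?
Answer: -271*√11359/1772004 ≈ -0.016300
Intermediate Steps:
M(g) = -271*√g/156
M(z(-5))/(√(-10460 - 899)) = (-271*I/156)/(√(-10460 - 899)) = (-271*I/156)/(√(-11359)) = (-271*I/156)/((I*√11359)) = (-271*I/156)*(-I*√11359/11359) = -271*√11359/1772004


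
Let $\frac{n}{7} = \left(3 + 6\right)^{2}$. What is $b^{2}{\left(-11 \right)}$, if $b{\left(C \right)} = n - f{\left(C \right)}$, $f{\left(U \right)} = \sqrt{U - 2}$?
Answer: $\left(567 - i \sqrt{13}\right)^{2} \approx 3.2148 \cdot 10^{5} - 4089.0 i$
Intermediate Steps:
$f{\left(U \right)} = \sqrt{-2 + U}$
$n = 567$ ($n = 7 \left(3 + 6\right)^{2} = 7 \cdot 9^{2} = 7 \cdot 81 = 567$)
$b{\left(C \right)} = 567 - \sqrt{-2 + C}$
$b^{2}{\left(-11 \right)} = \left(567 - \sqrt{-2 - 11}\right)^{2} = \left(567 - \sqrt{-13}\right)^{2} = \left(567 - i \sqrt{13}\right)^{2}$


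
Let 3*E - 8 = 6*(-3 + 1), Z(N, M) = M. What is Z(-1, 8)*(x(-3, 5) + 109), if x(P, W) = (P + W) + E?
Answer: 2632/3 ≈ 877.33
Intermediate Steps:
E = -4/3 (E = 8/3 + (6*(-3 + 1))/3 = 8/3 + (6*(-2))/3 = 8/3 + (⅓)*(-12) = 8/3 - 4 = -4/3 ≈ -1.3333)
x(P, W) = -4/3 + P + W (x(P, W) = (P + W) - 4/3 = -4/3 + P + W)
Z(-1, 8)*(x(-3, 5) + 109) = 8*((-4/3 - 3 + 5) + 109) = 8*(⅔ + 109) = 8*(329/3) = 2632/3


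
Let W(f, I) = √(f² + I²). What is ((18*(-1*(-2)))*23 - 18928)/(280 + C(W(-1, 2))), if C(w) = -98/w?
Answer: -905000/13657 - 9050*√5/1951 ≈ -76.639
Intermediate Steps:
W(f, I) = √(I² + f²)
((18*(-1*(-2)))*23 - 18928)/(280 + C(W(-1, 2))) = ((18*(-1*(-2)))*23 - 18928)/(280 - 98/√(2² + (-1)²)) = ((18*2)*23 - 18928)/(280 - 98/√(4 + 1)) = (36*23 - 18928)/(280 - 98*√5/5) = (828 - 18928)/(280 - 98*√5/5) = -18100/(280 - 98*√5/5)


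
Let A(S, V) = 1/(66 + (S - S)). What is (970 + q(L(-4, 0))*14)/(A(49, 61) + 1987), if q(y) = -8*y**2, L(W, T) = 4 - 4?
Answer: 64020/131143 ≈ 0.48817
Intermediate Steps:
L(W, T) = 0
A(S, V) = 1/66 (A(S, V) = 1/(66 + 0) = 1/66)
(970 + q(L(-4, 0))*14)/(A(49, 61) + 1987) = (970 - 8*0**2*14)/(1/66 + 1987) = (970 - 8*0*14)/(131143/66) = (970 + 0*14)*(66/131143) = (970 + 0)*(66/131143) = 970*(66/131143) = 64020/131143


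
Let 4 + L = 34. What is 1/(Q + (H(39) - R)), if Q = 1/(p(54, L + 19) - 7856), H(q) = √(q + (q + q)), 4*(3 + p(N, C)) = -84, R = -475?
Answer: 2268833240/1077136651477 - 186283200*√13/14002776469201 ≈ 0.0020584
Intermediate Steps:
L = 30 (L = -4 + 34 = 30)
p(N, C) = -24 (p(N, C) = -3 + (¼)*(-84) = -3 - 21 = -24)
H(q) = √3*√q (H(q) = √(q + 2*q) = √(3*q) = √3*√q)
Q = -1/7880 (Q = 1/(-24 - 7856) = 1/(-7880) = -1/7880 ≈ -0.00012690)
1/(Q + (H(39) - R)) = 1/(-1/7880 + (√3*√39 - 1*(-475))) = 1/(-1/7880 + (3*√13 + 475)) = 1/(-1/7880 + (475 + 3*√13)) = 1/(3742999/7880 + 3*√13)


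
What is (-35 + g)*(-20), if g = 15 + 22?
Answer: -40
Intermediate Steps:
g = 37
(-35 + g)*(-20) = (-35 + 37)*(-20) = 2*(-20) = -40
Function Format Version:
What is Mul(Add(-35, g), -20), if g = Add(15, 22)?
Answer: -40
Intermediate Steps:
g = 37
Mul(Add(-35, g), -20) = Mul(Add(-35, 37), -20) = Mul(2, -20) = -40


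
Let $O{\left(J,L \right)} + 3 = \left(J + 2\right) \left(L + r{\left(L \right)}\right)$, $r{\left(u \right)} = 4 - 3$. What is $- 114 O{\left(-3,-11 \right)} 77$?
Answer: $-61446$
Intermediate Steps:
$r{\left(u \right)} = 1$ ($r{\left(u \right)} = 4 - 3 = 1$)
$O{\left(J,L \right)} = -3 + \left(1 + L\right) \left(2 + J\right)$ ($O{\left(J,L \right)} = -3 + \left(J + 2\right) \left(L + 1\right) = -3 + \left(2 + J\right) \left(1 + L\right) = -3 + \left(1 + L\right) \left(2 + J\right)$)
$- 114 O{\left(-3,-11 \right)} 77 = - 114 \left(-1 - 3 + 2 \left(-11\right) - -33\right) 77 = - 114 \left(-1 - 3 - 22 + 33\right) 77 = \left(-114\right) 7 \cdot 77 = \left(-798\right) 77 = -61446$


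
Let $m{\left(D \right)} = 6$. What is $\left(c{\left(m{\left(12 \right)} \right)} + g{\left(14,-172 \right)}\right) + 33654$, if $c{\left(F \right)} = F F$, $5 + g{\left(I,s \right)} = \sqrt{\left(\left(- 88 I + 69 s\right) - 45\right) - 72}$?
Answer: $33685 + i \sqrt{13217} \approx 33685.0 + 114.97 i$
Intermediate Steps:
$g{\left(I,s \right)} = -5 + \sqrt{-117 - 88 I + 69 s}$ ($g{\left(I,s \right)} = -5 + \sqrt{\left(\left(- 88 I + 69 s\right) - 45\right) - 72} = -5 + \sqrt{\left(-45 - 88 I + 69 s\right) - 72} = -5 + \sqrt{-117 - 88 I + 69 s}$)
$c{\left(F \right)} = F^{2}$
$\left(c{\left(m{\left(12 \right)} \right)} + g{\left(14,-172 \right)}\right) + 33654 = \left(6^{2} - \left(5 - \sqrt{-117 - 1232 + 69 \left(-172\right)}\right)\right) + 33654 = \left(36 - \left(5 - \sqrt{-117 - 1232 - 11868}\right)\right) + 33654 = \left(36 - \left(5 - \sqrt{-13217}\right)\right) + 33654 = \left(36 - \left(5 - i \sqrt{13217}\right)\right) + 33654 = \left(31 + i \sqrt{13217}\right) + 33654 = 33685 + i \sqrt{13217}$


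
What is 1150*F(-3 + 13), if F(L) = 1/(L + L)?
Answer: 115/2 ≈ 57.500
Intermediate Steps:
F(L) = 1/(2*L)
1150*F(-3 + 13) = 1150*(1/(2*(-3 + 13))) = 1150*((½)/10) = 1150*((½)*(⅒)) = 1150*(1/20) = 115/2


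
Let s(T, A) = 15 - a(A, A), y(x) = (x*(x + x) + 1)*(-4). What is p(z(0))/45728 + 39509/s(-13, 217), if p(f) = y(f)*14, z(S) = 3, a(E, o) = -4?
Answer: 225830917/108604 ≈ 2079.4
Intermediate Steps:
y(x) = -4 - 8*x² (y(x) = (x*(2*x) + 1)*(-4) = (2*x² + 1)*(-4) = (1 + 2*x²)*(-4) = -4 - 8*x²)
s(T, A) = 19 (s(T, A) = 15 - 1*(-4) = 15 + 4 = 19)
p(f) = -56 - 112*f² (p(f) = (-4 - 8*f²)*14 = -56 - 112*f²)
p(z(0))/45728 + 39509/s(-13, 217) = (-56 - 112*3²)/45728 + 39509/19 = (-56 - 112*9)*(1/45728) + 39509*(1/19) = (-56 - 1008)*(1/45728) + 39509/19 = -1064*1/45728 + 39509/19 = -133/5716 + 39509/19 = 225830917/108604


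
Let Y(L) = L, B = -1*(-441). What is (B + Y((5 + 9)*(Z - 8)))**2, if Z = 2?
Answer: 127449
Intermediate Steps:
B = 441
(B + Y((5 + 9)*(Z - 8)))**2 = (441 + (5 + 9)*(2 - 8))**2 = (441 + 14*(-6))**2 = (441 - 84)**2 = 357**2 = 127449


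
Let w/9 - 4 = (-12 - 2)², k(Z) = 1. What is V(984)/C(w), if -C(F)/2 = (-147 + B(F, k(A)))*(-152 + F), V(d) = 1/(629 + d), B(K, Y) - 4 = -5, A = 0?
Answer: 1/786834304 ≈ 1.2709e-9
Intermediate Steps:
B(K, Y) = -1 (B(K, Y) = 4 - 5 = -1)
w = 1800 (w = 36 + 9*(-12 - 2)² = 36 + 9*(-14)² = 36 + 9*196 = 36 + 1764 = 1800)
C(F) = -44992 + 296*F (C(F) = -2*(-147 - 1)*(-152 + F) = -(-296)*(-152 + F) = -2*(22496 - 148*F) = -44992 + 296*F)
V(984)/C(w) = 1/((629 + 984)*(-44992 + 296*1800)) = 1/(1613*(-44992 + 532800)) = (1/1613)/487808 = (1/1613)*(1/487808) = 1/786834304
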